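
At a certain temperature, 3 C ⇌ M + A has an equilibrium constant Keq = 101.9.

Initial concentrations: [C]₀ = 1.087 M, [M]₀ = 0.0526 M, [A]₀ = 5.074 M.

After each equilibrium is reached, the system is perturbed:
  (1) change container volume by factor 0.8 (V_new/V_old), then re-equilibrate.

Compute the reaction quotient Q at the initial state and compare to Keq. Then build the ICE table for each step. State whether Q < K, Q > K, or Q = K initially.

Q₀ = 0.2078; Q < K (proceeds forward)

Q₀ = 0.2078 vs Keq = 101.9 ⇒ Q<K, forward
Step 1:
                  C         M         A
  init        1.087    0.0526     5.074
  Δ         -0.8286    0.2762    0.2762
  eq         0.2584    0.3288      5.35
  solve Keq expr → x = 0.2762; check Q = 101.9
Then change container volume by factor 0.8 (V_new/V_old).
Step 2:
                  C         M         A
  init       0.3231     0.411     6.688
  Δ        -0.02133   0.00711   0.00711
  eq         0.3017    0.4181     6.695
  solve Keq expr → x = 0.00711; check Q = 101.9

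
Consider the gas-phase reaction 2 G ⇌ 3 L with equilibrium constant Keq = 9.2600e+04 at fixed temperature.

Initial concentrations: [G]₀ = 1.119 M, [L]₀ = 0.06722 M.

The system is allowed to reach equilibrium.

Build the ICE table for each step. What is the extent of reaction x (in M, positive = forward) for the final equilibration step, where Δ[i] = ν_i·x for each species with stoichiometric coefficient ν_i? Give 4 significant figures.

Q₀ = 2.4257e-04 vs Keq = 9.2600e+04 ⇒ Q<K, forward
Step 1:
                  G         L
  Initial     1.119   0.06722
  Change     -1.111     1.667
  Equil    0.007507     1.734
  solve Keq expr → x = 0.5557; check Q = 9.2600e+04

x = 0.5557 M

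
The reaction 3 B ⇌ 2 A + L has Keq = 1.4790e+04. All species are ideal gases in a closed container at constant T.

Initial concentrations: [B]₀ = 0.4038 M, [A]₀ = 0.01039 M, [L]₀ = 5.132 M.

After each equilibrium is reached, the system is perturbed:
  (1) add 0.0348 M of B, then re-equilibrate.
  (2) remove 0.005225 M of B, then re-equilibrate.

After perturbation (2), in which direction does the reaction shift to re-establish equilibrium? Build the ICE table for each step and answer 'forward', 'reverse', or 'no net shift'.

Direction: reverse

Q₀ = 0.008414 vs Keq = 1.4790e+04 ⇒ Q<K, forward
Step 1:
                  B         A         L
  I          0.4038   0.01039     5.132
  C         -0.3749    0.2499     0.125
  E         0.02888    0.2603     5.257
  solve Keq expr → x = 0.125; check Q = 1.4790e+04
Then add 0.0348 M of B.
Step 2:
                  B         A         L
  I         0.06368    0.2603     5.257
  C        -0.03317   0.02211   0.01106
  E         0.03052    0.2824     5.268
  solve Keq expr → x = 0.01106; check Q = 1.4790e+04
Then remove 0.005225 M of B.
Step 3:
                  B         A         L
  I         0.02529    0.2824     5.268
  C        0.004982 -0.003321 -0.001661
  E         0.03027    0.2791     5.266
  solve Keq expr → x = -0.001661; check Q = 1.4790e+04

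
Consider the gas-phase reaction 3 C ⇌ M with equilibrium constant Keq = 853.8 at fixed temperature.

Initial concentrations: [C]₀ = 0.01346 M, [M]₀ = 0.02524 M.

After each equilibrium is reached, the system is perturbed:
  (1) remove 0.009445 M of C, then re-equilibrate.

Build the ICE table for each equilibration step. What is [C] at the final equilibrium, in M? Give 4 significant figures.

Q₀ = 1.0350e+04 vs Keq = 853.8 ⇒ Q>K, reverse
Step 1:
                  C         M
  init      0.01346   0.02524
  Δ         0.01523 -0.005077
  eq        0.02869   0.02016
  solve Keq expr → x = -0.005077; check Q = 853.8
Then remove 0.009445 M of C.
Step 2:
                  C         M
  init      0.01925   0.02016
  Δ        0.008102 -0.002701
  eq        0.02735   0.01746
  solve Keq expr → x = -0.002701; check Q = 853.8

[C]_eq = 0.02735 M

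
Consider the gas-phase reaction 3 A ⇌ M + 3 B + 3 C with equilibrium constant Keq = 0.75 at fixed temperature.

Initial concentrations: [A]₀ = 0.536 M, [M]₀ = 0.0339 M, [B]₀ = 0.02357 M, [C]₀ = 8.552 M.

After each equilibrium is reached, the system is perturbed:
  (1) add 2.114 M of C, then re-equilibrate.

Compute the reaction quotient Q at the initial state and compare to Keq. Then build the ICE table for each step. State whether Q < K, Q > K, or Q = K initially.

Q₀ = 0.001803; Q < K (proceeds forward)

Q₀ = 0.001803 vs Keq = 0.75 ⇒ Q<K, forward
Step 1:
                    A           M           B           C
  init          0.536      0.0339     0.02357       8.552
  Δ          -0.09251     0.03084     0.09251     0.09251
  eq           0.4435     0.06474      0.1161       8.645
  solve Keq expr → x = 0.03084; check Q = 0.75
Then add 2.114 M of C.
Step 2:
                    A           M           B           C
  init         0.4435     0.06474      0.1161       10.76
  Δ           0.01634   -0.005448    -0.01634    -0.01634
  eq           0.4598     0.05929     0.09974       10.74
  solve Keq expr → x = -0.005448; check Q = 0.75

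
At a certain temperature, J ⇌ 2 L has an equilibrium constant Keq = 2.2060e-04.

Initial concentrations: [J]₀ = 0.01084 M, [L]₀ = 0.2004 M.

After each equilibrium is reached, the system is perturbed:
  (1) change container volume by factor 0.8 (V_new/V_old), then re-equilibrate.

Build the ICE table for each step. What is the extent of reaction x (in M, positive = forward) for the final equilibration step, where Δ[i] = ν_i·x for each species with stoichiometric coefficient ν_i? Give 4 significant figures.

Q₀ = 3.705 vs Keq = 2.2060e-04 ⇒ Q>K, reverse
Step 1:
                    J           L
  init        0.01084      0.2004
  Δ           0.09775     -0.1955
  eq           0.1086    0.004894
  solve Keq expr → x = -0.09775; check Q = 2.2060e-04
Then change container volume by factor 0.8 (V_new/V_old).
Step 2:
                    J           L
  init         0.1357    0.006118
  Δ        3.1973e-04 -6.3946e-04
  eq           0.1361    0.005479
  solve Keq expr → x = -3.1973e-04; check Q = 2.2060e-04

x = -3.1973e-04 M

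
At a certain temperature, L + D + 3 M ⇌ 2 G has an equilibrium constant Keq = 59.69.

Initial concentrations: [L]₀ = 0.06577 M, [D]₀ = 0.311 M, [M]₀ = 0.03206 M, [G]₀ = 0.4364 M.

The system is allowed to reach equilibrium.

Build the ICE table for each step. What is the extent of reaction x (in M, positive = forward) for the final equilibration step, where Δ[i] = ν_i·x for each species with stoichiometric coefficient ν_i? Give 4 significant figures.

Q₀ = 2.8255e+05 vs Keq = 59.69 ⇒ Q>K, reverse
Step 1:
                   L          D          M          G
  I          0.06577      0.311    0.03206     0.4364
  C          0.08192    0.08192     0.2458    -0.1638
  E           0.1477     0.3929     0.2778     0.2726
  solve Keq expr → x = -0.08192; check Q = 59.69

x = -0.08192 M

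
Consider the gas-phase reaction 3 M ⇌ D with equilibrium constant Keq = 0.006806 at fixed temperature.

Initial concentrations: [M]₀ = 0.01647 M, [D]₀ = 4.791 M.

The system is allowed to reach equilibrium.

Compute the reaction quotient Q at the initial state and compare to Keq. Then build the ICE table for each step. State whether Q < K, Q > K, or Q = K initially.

Q₀ = 1.0724e+06; Q > K (proceeds reverse)

Q₀ = 1.0724e+06 vs Keq = 0.006806 ⇒ Q>K, reverse
Step 1:
                   M          D
  I          0.01647      4.791
  C            7.079      -2.36
  E            7.096      2.431
  solve Keq expr → x = -2.36; check Q = 0.006806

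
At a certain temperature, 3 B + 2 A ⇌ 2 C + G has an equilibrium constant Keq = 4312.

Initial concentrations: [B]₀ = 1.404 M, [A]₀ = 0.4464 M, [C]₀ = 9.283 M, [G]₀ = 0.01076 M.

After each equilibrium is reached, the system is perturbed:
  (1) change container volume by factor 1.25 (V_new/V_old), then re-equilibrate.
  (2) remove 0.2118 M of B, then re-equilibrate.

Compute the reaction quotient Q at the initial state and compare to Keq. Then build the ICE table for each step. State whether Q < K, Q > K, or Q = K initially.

Q₀ = 1.681; Q < K (proceeds forward)

Q₀ = 1.681 vs Keq = 4312 ⇒ Q<K, forward
Step 1:
                  B         A         C         G
  Initial     1.404    0.4464     9.283   0.01076
  Change    -0.5474   -0.3649    0.3649    0.1825
  Equil      0.8566   0.08146     9.648    0.1932
  solve Keq expr → x = 0.1825; check Q = 4312
Then change container volume by factor 1.25 (V_new/V_old).
Step 2:
                  B         A         C         G
  Initial    0.6853   0.06517     7.718    0.1546
  Change    0.01749   0.01166  -0.01166  -0.00583
  Equil      0.7028   0.07683     7.707    0.1488
  solve Keq expr → x = -0.00583; check Q = 4312
Then remove 0.2118 M of B.
Step 3:
                  B         A         C         G
  Initial     0.491   0.07683     7.707    0.1488
  Change    0.04691   0.03127  -0.03127  -0.01564
  Equil      0.5379    0.1081     7.675    0.1331
  solve Keq expr → x = -0.01564; check Q = 4312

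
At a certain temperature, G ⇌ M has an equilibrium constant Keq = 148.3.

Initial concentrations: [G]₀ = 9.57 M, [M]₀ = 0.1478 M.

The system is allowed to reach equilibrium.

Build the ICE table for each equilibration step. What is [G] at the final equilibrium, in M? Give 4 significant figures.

[G]_eq = 0.06509 M

Q₀ = 0.01544 vs Keq = 148.3 ⇒ Q<K, forward
Step 1:
                   G          M
  Initial       9.57     0.1478
  Change      -9.505      9.505
  Equil      0.06509      9.653
  solve Keq expr → x = 9.505; check Q = 148.3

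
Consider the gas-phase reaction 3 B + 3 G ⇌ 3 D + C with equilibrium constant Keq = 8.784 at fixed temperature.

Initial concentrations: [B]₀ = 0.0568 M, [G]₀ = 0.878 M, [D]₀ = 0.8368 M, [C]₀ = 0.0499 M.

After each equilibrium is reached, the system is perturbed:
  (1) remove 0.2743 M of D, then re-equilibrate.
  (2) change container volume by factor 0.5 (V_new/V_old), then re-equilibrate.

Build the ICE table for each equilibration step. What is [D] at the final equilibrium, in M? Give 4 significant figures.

Q₀ = 235.7 vs Keq = 8.784 ⇒ Q>K, reverse
Step 1:
                  B         G         D         C
  Initial    0.0568     0.878    0.8368    0.0499
  Change    0.06442   0.06442  -0.06442  -0.02147
  Equil      0.1212    0.9424    0.7724   0.02843
  solve Keq expr → x = -0.02147; check Q = 8.784
Then remove 0.2743 M of D.
Step 2:
                  B         G         D         C
  Initial    0.1212    0.9424    0.4981   0.02843
  Change   -0.02779  -0.02779   0.02779  0.009265
  Equil     0.09343    0.9146    0.5259   0.03769
  solve Keq expr → x = 0.009265; check Q = 8.784
Then change container volume by factor 0.5 (V_new/V_old).
Step 3:
                  B         G         D         C
  Initial    0.1869     1.829     1.052   0.07538
  Change   -0.05099  -0.05099   0.05099     0.017
  Equil      0.1359     1.778     1.103   0.09238
  solve Keq expr → x = 0.017; check Q = 8.784

[D]_eq = 1.103 M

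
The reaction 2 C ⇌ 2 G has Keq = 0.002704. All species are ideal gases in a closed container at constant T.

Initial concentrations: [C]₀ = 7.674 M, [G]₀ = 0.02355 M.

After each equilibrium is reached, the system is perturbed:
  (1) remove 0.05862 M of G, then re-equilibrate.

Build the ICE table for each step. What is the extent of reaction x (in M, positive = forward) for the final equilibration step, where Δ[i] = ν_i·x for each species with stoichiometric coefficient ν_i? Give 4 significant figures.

Q₀ = 9.4176e-06 vs Keq = 0.002704 ⇒ Q<K, forward
Step 1:
                  C         G
  init        7.674   0.02355
  Δ         -0.3569    0.3569
  eq          7.317    0.3805
  solve Keq expr → x = 0.1785; check Q = 0.002704
Then remove 0.05862 M of G.
Step 2:
                  C         G
  init        7.317    0.3219
  Δ        -0.05572   0.05572
  eq          7.261    0.3776
  solve Keq expr → x = 0.02786; check Q = 0.002704

x = 0.02786 M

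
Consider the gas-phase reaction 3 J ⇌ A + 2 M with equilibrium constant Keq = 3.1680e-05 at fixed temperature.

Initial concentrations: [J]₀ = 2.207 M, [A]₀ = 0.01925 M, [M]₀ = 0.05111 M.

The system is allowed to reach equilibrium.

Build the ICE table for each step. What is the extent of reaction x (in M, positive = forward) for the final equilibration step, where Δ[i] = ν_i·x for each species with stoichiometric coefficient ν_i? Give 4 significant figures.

Q₀ = 4.6777e-06 vs Keq = 3.1680e-05 ⇒ Q<K, forward
Step 1:
                    J           A           M
  I             2.207     0.01925     0.05111
  C          -0.05844     0.01948     0.03896
  E             2.149     0.03873     0.09007
  solve Keq expr → x = 0.01948; check Q = 3.1680e-05

x = 0.01948 M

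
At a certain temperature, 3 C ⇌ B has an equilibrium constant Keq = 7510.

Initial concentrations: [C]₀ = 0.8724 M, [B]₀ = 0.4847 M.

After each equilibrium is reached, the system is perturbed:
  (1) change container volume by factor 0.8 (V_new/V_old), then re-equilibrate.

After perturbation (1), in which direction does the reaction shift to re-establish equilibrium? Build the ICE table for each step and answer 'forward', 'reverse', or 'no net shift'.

Direction: forward

Q₀ = 0.73 vs Keq = 7510 ⇒ Q<K, forward
Step 1:
                  C         B
  I          0.8724    0.4847
  C         -0.8258    0.2753
  E          0.0466      0.76
  solve Keq expr → x = 0.2753; check Q = 7510
Then change container volume by factor 0.8 (V_new/V_old).
Step 2:
                  C         B
  I         0.05825      0.95
  C       -0.008005  0.002668
  E         0.05025    0.9526
  solve Keq expr → x = 0.002668; check Q = 7510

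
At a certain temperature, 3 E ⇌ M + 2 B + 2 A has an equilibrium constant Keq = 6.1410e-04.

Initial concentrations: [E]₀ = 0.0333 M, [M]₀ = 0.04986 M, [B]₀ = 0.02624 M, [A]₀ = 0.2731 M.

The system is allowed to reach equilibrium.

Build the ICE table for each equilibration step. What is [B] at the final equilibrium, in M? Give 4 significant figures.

[B]_eq = 0.007402 M

Q₀ = 0.06934 vs Keq = 6.1410e-04 ⇒ Q>K, reverse
Step 1:
                  E         M         B         A
  init       0.0333   0.04986   0.02624    0.2731
  Δ         0.02826 -0.009419  -0.01884  -0.01884
  eq        0.06156   0.04044  0.007402    0.2543
  solve Keq expr → x = -0.009419; check Q = 6.1410e-04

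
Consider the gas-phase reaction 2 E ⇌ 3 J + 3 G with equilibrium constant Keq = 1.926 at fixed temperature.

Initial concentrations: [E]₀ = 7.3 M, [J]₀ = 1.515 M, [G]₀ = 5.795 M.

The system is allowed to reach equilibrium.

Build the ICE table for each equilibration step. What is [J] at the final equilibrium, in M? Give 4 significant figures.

[J]_eq = 0.9303 M

Q₀ = 12.7 vs Keq = 1.926 ⇒ Q>K, reverse
Step 1:
                  E         J         G
  I             7.3     1.515     5.795
  C          0.3898   -0.5847   -0.5847
  E            7.69    0.9303      5.21
  solve Keq expr → x = -0.1949; check Q = 1.926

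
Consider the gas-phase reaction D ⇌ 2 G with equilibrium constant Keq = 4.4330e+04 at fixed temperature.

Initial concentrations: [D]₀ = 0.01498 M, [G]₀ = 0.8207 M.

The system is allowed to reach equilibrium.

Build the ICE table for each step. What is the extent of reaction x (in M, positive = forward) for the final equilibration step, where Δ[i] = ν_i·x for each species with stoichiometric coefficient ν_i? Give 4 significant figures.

x = 0.01496 M

Q₀ = 44.96 vs Keq = 4.4330e+04 ⇒ Q<K, forward
Step 1:
                   D          G
  I          0.01498     0.8207
  C         -0.01496    0.02993
  E       1.6322e-05     0.8506
  solve Keq expr → x = 0.01496; check Q = 4.4330e+04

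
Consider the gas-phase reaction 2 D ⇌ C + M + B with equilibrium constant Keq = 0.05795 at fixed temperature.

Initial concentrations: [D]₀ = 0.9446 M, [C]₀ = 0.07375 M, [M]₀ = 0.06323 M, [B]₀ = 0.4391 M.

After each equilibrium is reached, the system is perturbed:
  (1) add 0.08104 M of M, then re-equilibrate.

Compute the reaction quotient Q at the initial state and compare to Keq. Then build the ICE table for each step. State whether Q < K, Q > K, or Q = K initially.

Q₀ = 0.002295 vs Keq = 0.05795 ⇒ Q<K, forward
Step 1:
                   D          C          M          B
  init        0.9446    0.07375    0.06323     0.4391
  Δ           -0.282      0.141      0.141      0.141
  eq          0.6626     0.2148     0.2042     0.5801
  solve Keq expr → x = 0.141; check Q = 0.05795
Then add 0.08104 M of M.
Step 2:
                   D          C          M          B
  init        0.6626     0.2148     0.2853     0.5801
  Δ          0.04139    -0.0207    -0.0207    -0.0207
  eq           0.704     0.1941     0.2646     0.5594
  solve Keq expr → x = -0.0207; check Q = 0.05795

Q₀ = 0.002295; Q < K (proceeds forward)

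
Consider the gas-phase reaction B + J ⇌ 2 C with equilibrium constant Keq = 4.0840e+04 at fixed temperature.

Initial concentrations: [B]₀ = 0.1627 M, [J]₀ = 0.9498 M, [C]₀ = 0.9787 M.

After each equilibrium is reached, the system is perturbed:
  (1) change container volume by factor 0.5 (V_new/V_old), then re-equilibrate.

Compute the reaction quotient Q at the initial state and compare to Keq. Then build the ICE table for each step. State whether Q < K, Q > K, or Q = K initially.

Q₀ = 6.198 vs Keq = 4.0840e+04 ⇒ Q<K, forward
Step 1:
                    B           J           C
  init         0.1627      0.9498      0.9787
  Δ           -0.1626     -0.1626      0.3253
  eq       5.2894e-05      0.7872       1.304
  solve Keq expr → x = 0.1626; check Q = 4.0840e+04
Then change container volume by factor 0.5 (V_new/V_old).
Step 2:
                    B           J           C
  init     1.0579e-04       1.574       2.608
  Δ                 0           0           0
  eq       1.0579e-04       1.574       2.608
  solve Keq expr → x = 0; check Q = 4.0840e+04

Q₀ = 6.198; Q < K (proceeds forward)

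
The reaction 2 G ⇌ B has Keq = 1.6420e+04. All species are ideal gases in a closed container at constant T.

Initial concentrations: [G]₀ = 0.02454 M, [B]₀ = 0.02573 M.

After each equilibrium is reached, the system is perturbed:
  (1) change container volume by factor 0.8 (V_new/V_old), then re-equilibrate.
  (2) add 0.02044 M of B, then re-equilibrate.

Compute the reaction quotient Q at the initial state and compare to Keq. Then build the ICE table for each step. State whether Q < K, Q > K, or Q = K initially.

Q₀ = 42.73; Q < K (proceeds forward)

Q₀ = 42.73 vs Keq = 1.6420e+04 ⇒ Q<K, forward
Step 1:
                   G          B
  I          0.02454    0.02573
  C         -0.02303    0.01152
  E         0.001506    0.03725
  solve Keq expr → x = 0.01152; check Q = 1.6420e+04
Then change container volume by factor 0.8 (V_new/V_old).
Step 2:
                   G          B
  I         0.001883    0.04656
  C       -1.9698e-04 9.8488e-05
  E         0.001686    0.04666
  solve Keq expr → x = 9.8488e-05; check Q = 1.6420e+04
Then add 0.02044 M of B.
Step 3:
                   G          B
  I         0.001686     0.0671
  C       3.3328e-04 -1.6664e-04
  E         0.002019    0.06693
  solve Keq expr → x = -1.6664e-04; check Q = 1.6420e+04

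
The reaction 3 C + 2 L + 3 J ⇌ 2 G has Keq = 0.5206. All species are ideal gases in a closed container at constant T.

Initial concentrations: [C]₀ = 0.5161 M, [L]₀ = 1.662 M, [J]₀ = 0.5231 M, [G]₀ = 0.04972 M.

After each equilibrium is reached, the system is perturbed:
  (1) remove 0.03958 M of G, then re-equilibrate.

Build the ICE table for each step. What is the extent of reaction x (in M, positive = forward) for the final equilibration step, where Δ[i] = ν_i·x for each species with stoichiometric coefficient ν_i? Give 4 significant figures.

x = 0.009848 M

Q₀ = 0.04548 vs Keq = 0.5206 ⇒ Q<K, forward
Step 1:
                   C          L          J          G
  init        0.5161      1.662     0.5231    0.04972
  Δ         -0.07678   -0.05119   -0.07678    0.05119
  eq          0.4393      1.611     0.4463     0.1009
  solve Keq expr → x = 0.02559; check Q = 0.5206
Then remove 0.03958 M of G.
Step 2:
                   C          L          J          G
  init        0.4393      1.611     0.4463    0.06133
  Δ         -0.02954    -0.0197   -0.02954     0.0197
  eq          0.4098      1.591     0.4168    0.08102
  solve Keq expr → x = 0.009848; check Q = 0.5206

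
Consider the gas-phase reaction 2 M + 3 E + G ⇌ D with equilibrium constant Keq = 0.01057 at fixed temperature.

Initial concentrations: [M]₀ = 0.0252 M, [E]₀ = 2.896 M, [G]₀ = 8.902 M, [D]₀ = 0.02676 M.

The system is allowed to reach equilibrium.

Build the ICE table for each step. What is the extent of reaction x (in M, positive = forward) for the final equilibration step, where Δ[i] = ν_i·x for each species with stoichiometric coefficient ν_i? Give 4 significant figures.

Q₀ = 0.1949 vs Keq = 0.01057 ⇒ Q>K, reverse
Step 1:
                    M           E           G           D
  Initial      0.0252       2.896       8.902     0.02676
  Change      0.03562     0.05343     0.01781    -0.01781
  Equil       0.06082       2.949        8.92    0.008949
  solve Keq expr → x = -0.01781; check Q = 0.01057

x = -0.01781 M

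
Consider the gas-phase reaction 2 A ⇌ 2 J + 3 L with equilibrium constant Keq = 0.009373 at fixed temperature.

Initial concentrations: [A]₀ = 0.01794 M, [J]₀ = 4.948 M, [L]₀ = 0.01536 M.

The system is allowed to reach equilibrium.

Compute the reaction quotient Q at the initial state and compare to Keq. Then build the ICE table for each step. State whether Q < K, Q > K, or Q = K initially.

Q₀ = 0.2757; Q > K (proceeds reverse)

Q₀ = 0.2757 vs Keq = 0.009373 ⇒ Q>K, reverse
Step 1:
                    A           J           L
  init        0.01794       4.948     0.01536
  Δ          0.006194   -0.006194   -0.009291
  eq          0.02413       4.942    0.006069
  solve Keq expr → x = -0.003097; check Q = 0.009373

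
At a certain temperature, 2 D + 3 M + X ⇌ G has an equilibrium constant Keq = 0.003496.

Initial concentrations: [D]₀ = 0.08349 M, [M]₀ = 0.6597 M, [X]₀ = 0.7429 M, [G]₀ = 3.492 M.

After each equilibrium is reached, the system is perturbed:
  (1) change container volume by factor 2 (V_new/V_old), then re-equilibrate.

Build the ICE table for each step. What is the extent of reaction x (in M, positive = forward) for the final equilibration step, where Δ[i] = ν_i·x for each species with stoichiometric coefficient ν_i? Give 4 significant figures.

Q₀ = 2349 vs Keq = 0.003496 ⇒ Q>K, reverse
Step 1:
                  D         M         X         G
  I         0.08349    0.6597    0.7429     3.492
  C           2.255     3.383     1.128    -1.128
  E           2.339     4.043     1.871     2.364
  solve Keq expr → x = -1.128; check Q = 0.003496
Then change container volume by factor 2 (V_new/V_old).
Step 2:
                  D         M         X         G
  I           1.169     2.021    0.9353     1.182
  C          0.8755     1.313    0.4377   -0.4377
  E           2.045     3.335     1.373    0.7444
  solve Keq expr → x = -0.4377; check Q = 0.003496

x = -0.4377 M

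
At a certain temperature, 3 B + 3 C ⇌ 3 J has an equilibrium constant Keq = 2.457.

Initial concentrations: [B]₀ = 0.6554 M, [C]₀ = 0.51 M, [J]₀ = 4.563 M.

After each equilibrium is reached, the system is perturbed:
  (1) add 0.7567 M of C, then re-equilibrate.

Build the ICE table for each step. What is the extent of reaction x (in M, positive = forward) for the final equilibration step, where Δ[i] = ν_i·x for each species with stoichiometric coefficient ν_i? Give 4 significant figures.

x = 0.09592 M

Q₀ = 2544 vs Keq = 2.457 ⇒ Q>K, reverse
Step 1:
                  B         C         J
  I          0.6554      0.51     4.563
  C           1.036     1.036    -1.036
  E           1.691     1.546     3.527
  solve Keq expr → x = -0.3452; check Q = 2.457
Then add 0.7567 M of C.
Step 2:
                  B         C         J
  I           1.691     2.302     3.527
  C         -0.2878   -0.2878    0.2878
  E           1.403     2.015     3.815
  solve Keq expr → x = 0.09592; check Q = 2.457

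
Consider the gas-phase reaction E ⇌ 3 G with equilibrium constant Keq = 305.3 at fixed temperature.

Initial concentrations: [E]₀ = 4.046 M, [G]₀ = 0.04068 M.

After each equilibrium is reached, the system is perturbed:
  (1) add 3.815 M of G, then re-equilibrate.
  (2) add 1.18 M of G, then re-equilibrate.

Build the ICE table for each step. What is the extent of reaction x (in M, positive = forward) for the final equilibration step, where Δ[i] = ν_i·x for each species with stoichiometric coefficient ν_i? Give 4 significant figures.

Q₀ = 1.6639e-05 vs Keq = 305.3 ⇒ Q<K, forward
Step 1:
                    E           G
  init          4.046     0.04068
  Δ            -2.552       7.657
  eq            1.494       7.697
  solve Keq expr → x = 2.552; check Q = 305.3
Then add 3.815 M of G.
Step 2:
                    E           G
  init          1.494       11.51
  Δ            0.8542      -2.563
  eq            2.348        8.95
  solve Keq expr → x = -0.8542; check Q = 305.3
Then add 1.18 M of G.
Step 3:
                    E           G
  init          2.348       10.13
  Δ            0.2794     -0.8382
  eq            2.627       9.291
  solve Keq expr → x = -0.2794; check Q = 305.3

x = -0.2794 M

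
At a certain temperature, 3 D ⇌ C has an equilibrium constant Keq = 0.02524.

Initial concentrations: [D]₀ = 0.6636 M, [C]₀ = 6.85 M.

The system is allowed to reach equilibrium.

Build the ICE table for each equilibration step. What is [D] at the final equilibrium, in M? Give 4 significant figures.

Q₀ = 23.44 vs Keq = 0.02524 ⇒ Q>K, reverse
Step 1:
                    D           C
  I            0.6636        6.85
  C              5.21      -1.737
  E             5.873       5.113
  solve Keq expr → x = -1.737; check Q = 0.02524

[D]_eq = 5.873 M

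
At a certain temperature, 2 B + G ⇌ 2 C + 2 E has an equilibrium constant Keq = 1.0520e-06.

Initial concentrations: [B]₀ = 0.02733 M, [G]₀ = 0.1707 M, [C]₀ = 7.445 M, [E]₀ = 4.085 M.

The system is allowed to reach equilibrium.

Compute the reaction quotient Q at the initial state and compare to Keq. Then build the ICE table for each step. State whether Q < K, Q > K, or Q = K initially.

Q₀ = 7.2544e+06; Q > K (proceeds reverse)

Q₀ = 7.2544e+06 vs Keq = 1.0520e-06 ⇒ Q>K, reverse
Step 1:
                   B          G          C          E
  Initial    0.02733     0.1707      7.445      4.085
  Change       4.083      2.042     -4.083     -4.083
  Equil         4.11      2.212      3.362   0.001865
  solve Keq expr → x = -2.042; check Q = 1.0520e-06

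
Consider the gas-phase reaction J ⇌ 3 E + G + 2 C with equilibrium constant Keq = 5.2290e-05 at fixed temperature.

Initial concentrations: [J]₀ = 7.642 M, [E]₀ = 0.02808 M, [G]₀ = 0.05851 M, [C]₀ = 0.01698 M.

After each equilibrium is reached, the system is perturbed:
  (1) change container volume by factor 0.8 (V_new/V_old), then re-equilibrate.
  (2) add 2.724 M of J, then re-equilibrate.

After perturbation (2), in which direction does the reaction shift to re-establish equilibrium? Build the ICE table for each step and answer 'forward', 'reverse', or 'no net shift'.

Q₀ = 4.8875e-11 vs Keq = 5.2290e-05 ⇒ Q<K, forward
Step 1:
                   J          E          G          C
  Initial      7.642    0.02808    0.05851    0.01698
  Change      -0.108     0.3239      0.108     0.2159
  Equil        7.534      0.352     0.1665     0.2329
  solve Keq expr → x = 0.108; check Q = 5.2290e-05
Then change container volume by factor 0.8 (V_new/V_old).
Step 2:
                   J          E          G          C
  Initial      9.418       0.44     0.2081     0.2912
  Change     0.02601   -0.07804   -0.02601   -0.05203
  Equil        9.444      0.362     0.1821     0.2391
  solve Keq expr → x = -0.02601; check Q = 5.2290e-05
Then add 2.724 M of J.
Step 3:
                   J          E          G          C
  Initial      12.17      0.362     0.1821     0.2391
  Change    -0.00549    0.01647    0.00549    0.01098
  Equil        12.16     0.3784     0.1876     0.2501
  solve Keq expr → x = 0.00549; check Q = 5.2290e-05

Direction: forward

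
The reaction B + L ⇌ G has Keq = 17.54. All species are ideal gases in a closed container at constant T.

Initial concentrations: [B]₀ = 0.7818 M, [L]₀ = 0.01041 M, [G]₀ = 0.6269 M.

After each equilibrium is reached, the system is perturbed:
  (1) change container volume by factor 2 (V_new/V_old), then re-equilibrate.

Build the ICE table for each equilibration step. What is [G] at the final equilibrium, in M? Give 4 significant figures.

Q₀ = 77.03 vs Keq = 17.54 ⇒ Q>K, reverse
Step 1:
                   B          L          G
  Initial     0.7818    0.01041     0.6269
  Change     0.03135    0.03135   -0.03135
  Equil       0.8131    0.04176     0.5956
  solve Keq expr → x = -0.03135; check Q = 17.54
Then change container volume by factor 2 (V_new/V_old).
Step 2:
                   B          L          G
  Initial     0.4066    0.02088     0.2978
  Change     0.01693    0.01693   -0.01693
  Equil       0.4235    0.03781     0.2808
  solve Keq expr → x = -0.01693; check Q = 17.54

[G]_eq = 0.2808 M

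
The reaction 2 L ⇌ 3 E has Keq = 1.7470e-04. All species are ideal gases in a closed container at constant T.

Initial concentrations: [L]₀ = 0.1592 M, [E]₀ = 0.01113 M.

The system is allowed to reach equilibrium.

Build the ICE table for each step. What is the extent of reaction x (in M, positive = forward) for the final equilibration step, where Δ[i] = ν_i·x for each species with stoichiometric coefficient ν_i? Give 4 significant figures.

Q₀ = 5.4400e-05 vs Keq = 1.7470e-04 ⇒ Q<K, forward
Step 1:
                  L         E
  init       0.1592   0.01113
  Δ       -0.003372  0.005058
  eq         0.1558   0.01619
  solve Keq expr → x = 0.001686; check Q = 1.7470e-04

x = 0.001686 M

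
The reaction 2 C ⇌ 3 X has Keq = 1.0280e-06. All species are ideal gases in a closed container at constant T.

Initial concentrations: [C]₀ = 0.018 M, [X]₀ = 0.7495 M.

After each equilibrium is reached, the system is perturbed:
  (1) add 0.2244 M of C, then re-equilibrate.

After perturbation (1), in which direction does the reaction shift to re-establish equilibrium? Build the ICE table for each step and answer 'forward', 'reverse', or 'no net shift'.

Direction: forward

Q₀ = 1299 vs Keq = 1.0280e-06 ⇒ Q>K, reverse
Step 1:
                   C          X
  I            0.018     0.7495
  C           0.4954     -0.743
  E           0.5134   0.006471
  solve Keq expr → x = -0.2477; check Q = 1.0280e-06
Then add 0.2244 M of C.
Step 2:
                   C          X
  I           0.7378   0.006471
  C        -0.001174   0.001761
  E           0.7366   0.008231
  solve Keq expr → x = 5.8697e-04; check Q = 1.0280e-06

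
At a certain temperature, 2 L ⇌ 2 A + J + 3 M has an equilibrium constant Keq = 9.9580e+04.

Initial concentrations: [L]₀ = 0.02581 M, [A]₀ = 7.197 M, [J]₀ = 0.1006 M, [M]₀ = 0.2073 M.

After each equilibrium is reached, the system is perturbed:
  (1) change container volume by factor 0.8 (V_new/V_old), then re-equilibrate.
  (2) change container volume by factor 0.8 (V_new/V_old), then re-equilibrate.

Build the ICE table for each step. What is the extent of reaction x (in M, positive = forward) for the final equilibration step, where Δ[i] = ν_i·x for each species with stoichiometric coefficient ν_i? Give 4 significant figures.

x = -6.1925e-04 M

Q₀ = 69.68 vs Keq = 9.9580e+04 ⇒ Q<K, forward
Step 1:
                   L          A          J          M
  init       0.02581      7.197     0.1006     0.2073
  Δ         -0.02488    0.02488    0.01244    0.03732
  eq      9.3092e-04      7.222      0.113     0.2446
  solve Keq expr → x = 0.01244; check Q = 9.9580e+04
Then change container volume by factor 0.8 (V_new/V_old).
Step 2:
                   L          A          J          M
  init      0.001164      9.027     0.1413     0.3058
  Δ       6.4376e-04 -6.4376e-04 -3.2188e-04 -9.6564e-04
  eq        0.001807      9.027      0.141     0.3048
  solve Keq expr → x = -3.2188e-04; check Q = 9.9580e+04
Then change container volume by factor 0.8 (V_new/V_old).
Step 3:
                   L          A          J          M
  init      0.002259      11.28     0.1762      0.381
  Δ         0.001239  -0.001239 -6.1925e-04  -0.001858
  eq        0.003498      11.28     0.1756     0.3792
  solve Keq expr → x = -6.1925e-04; check Q = 9.9580e+04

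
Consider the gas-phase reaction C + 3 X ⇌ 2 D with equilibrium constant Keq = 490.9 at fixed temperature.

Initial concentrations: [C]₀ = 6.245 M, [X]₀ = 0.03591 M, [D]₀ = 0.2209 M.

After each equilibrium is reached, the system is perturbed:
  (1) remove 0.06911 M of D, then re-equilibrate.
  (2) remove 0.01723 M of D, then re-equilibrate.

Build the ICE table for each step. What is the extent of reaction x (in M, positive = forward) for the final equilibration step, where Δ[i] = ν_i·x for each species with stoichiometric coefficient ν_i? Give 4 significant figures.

x = 4.6530e-04 M

Q₀ = 168.7 vs Keq = 490.9 ⇒ Q<K, forward
Step 1:
                   C          X          D
  Initial      6.245    0.03591     0.2209
  Change   -0.003412   -0.01024   0.006823
  Equil        6.242    0.02567     0.2277
  solve Keq expr → x = 0.003412; check Q = 490.9
Then remove 0.06911 M of D.
Step 2:
                   C          X          D
  Initial      6.242    0.02567     0.1586
  Change   -0.001735  -0.005206    0.00347
  Equil         6.24    0.02047     0.1621
  solve Keq expr → x = 0.001735; check Q = 490.9
Then remove 0.01723 M of D.
Step 3:
                   C          X          D
  Initial       6.24    0.02047     0.1449
  Change  -4.6530e-04  -0.001396 9.3060e-04
  Equil        6.239    0.01907     0.1458
  solve Keq expr → x = 4.6530e-04; check Q = 490.9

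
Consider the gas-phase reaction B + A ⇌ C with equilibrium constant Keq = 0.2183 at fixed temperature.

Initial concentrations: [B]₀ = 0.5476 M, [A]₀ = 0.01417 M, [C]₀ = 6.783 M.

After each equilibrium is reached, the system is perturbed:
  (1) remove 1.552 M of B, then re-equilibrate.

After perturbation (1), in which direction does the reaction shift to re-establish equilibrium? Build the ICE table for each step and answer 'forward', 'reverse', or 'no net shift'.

Q₀ = 874.2 vs Keq = 0.2183 ⇒ Q>K, reverse
Step 1:
                    B           A           C
  Initial      0.5476     0.01417       6.783
  Change        3.567       3.567      -3.567
  Equil         4.114       3.581       3.216
  solve Keq expr → x = -3.567; check Q = 0.2183
Then remove 1.552 M of B.
Step 2:
                    B           A           C
  Initial       2.562       3.581       3.216
  Change       0.4954      0.4954     -0.4954
  Equil         3.058       4.076       2.721
  solve Keq expr → x = -0.4954; check Q = 0.2183

Direction: reverse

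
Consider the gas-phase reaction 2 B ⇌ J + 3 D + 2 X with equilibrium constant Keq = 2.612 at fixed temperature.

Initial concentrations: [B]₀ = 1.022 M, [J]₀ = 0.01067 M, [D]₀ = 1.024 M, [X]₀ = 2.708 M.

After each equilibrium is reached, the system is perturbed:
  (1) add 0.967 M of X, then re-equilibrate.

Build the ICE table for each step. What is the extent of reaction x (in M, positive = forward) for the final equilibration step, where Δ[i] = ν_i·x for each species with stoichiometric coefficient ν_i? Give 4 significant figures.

x = -0.02399 M

Q₀ = 0.08044 vs Keq = 2.612 ⇒ Q<K, forward
Step 1:
                    B           J           D           X
  I             1.022     0.01067       1.024       2.708
  C           -0.1815     0.09077      0.2723      0.1815
  E            0.8405      0.1014       1.296        2.89
  solve Keq expr → x = 0.09077; check Q = 2.612
Then add 0.967 M of X.
Step 2:
                    B           J           D           X
  I            0.8405      0.1014       1.296       3.857
  C           0.04799    -0.02399    -0.07198    -0.04799
  E            0.8884     0.07745       1.224       3.809
  solve Keq expr → x = -0.02399; check Q = 2.612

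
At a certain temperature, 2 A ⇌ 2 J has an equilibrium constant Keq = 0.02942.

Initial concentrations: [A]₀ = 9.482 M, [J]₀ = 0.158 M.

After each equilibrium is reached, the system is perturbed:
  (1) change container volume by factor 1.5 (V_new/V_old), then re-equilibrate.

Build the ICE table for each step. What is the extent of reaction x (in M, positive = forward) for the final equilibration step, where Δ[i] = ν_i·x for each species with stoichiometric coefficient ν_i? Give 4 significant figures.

x = 0 M

Q₀ = 2.7766e-04 vs Keq = 0.02942 ⇒ Q<K, forward
Step 1:
                  A         J
  I           9.482     0.158
  C          -1.253     1.253
  E           8.229     1.411
  solve Keq expr → x = 0.6267; check Q = 0.02942
Then change container volume by factor 1.5 (V_new/V_old).
Step 2:
                  A         J
  I           5.486    0.9409
  C               0         0
  E           5.486    0.9409
  solve Keq expr → x = 0; check Q = 0.02942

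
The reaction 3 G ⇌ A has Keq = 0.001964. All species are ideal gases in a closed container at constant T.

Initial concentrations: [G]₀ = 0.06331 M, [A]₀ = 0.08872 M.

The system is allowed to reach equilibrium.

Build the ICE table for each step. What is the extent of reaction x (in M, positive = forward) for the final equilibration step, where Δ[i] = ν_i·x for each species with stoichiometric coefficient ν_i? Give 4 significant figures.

Q₀ = 349.6 vs Keq = 0.001964 ⇒ Q>K, reverse
Step 1:
                  G         A
  I         0.06331   0.08872
  C          0.2659  -0.08865
  E          0.3293 7.0106e-05
  solve Keq expr → x = -0.08865; check Q = 0.001964

x = -0.08865 M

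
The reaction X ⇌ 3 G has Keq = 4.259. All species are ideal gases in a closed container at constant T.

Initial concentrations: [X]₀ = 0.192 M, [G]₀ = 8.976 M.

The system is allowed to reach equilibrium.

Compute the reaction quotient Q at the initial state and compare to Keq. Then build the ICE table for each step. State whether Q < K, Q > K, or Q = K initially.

Q₀ = 3767; Q > K (proceeds reverse)

Q₀ = 3767 vs Keq = 4.259 ⇒ Q>K, reverse
Step 1:
                  X         G
  Initial     0.192     8.976
  Change      2.263    -6.789
  Equil       2.455     2.187
  solve Keq expr → x = -2.263; check Q = 4.259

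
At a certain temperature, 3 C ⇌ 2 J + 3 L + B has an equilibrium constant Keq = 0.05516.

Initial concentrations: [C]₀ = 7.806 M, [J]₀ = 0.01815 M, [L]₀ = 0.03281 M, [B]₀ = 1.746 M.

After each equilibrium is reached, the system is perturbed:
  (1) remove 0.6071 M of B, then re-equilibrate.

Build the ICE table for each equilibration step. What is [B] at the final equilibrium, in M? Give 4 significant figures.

Q₀ = 4.2710e-11 vs Keq = 0.05516 ⇒ Q<K, forward
Step 1:
                    C           J           L           B
  init          7.806     0.01815     0.03281       1.746
  Δ            -1.633       1.089       1.633      0.5444
  eq            6.173       1.107       1.666        2.29
  solve Keq expr → x = 0.5444; check Q = 0.05516
Then remove 0.6071 M of B.
Step 2:
                    C           J           L           B
  init          6.173       1.107       1.666       1.683
  Δ          -0.08515     0.05677     0.08515     0.02838
  eq            6.088       1.164       1.751       1.712
  solve Keq expr → x = 0.02838; check Q = 0.05516

[B]_eq = 1.712 M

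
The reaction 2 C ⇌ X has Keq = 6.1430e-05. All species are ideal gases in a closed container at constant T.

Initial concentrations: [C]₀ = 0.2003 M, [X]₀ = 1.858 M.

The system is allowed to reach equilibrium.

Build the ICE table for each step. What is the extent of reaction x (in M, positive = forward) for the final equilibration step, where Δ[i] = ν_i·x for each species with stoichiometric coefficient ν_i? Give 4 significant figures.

x = -1.857 M

Q₀ = 46.31 vs Keq = 6.1430e-05 ⇒ Q>K, reverse
Step 1:
                    C           X
  I            0.2003       1.858
  C             3.714      -1.857
  E             3.914  9.4127e-04
  solve Keq expr → x = -1.857; check Q = 6.1430e-05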